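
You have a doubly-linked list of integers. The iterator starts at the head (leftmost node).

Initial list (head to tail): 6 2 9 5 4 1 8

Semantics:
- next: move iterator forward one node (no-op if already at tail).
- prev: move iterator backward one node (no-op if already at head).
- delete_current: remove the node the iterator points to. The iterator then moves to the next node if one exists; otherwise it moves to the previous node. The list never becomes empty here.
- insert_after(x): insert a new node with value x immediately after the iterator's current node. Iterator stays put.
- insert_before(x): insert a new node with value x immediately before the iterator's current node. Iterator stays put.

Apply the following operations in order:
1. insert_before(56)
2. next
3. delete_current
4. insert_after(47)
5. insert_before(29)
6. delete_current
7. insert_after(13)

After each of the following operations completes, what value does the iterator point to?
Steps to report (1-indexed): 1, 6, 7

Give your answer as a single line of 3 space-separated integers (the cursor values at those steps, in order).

Answer: 6 47 47

Derivation:
After 1 (insert_before(56)): list=[56, 6, 2, 9, 5, 4, 1, 8] cursor@6
After 2 (next): list=[56, 6, 2, 9, 5, 4, 1, 8] cursor@2
After 3 (delete_current): list=[56, 6, 9, 5, 4, 1, 8] cursor@9
After 4 (insert_after(47)): list=[56, 6, 9, 47, 5, 4, 1, 8] cursor@9
After 5 (insert_before(29)): list=[56, 6, 29, 9, 47, 5, 4, 1, 8] cursor@9
After 6 (delete_current): list=[56, 6, 29, 47, 5, 4, 1, 8] cursor@47
After 7 (insert_after(13)): list=[56, 6, 29, 47, 13, 5, 4, 1, 8] cursor@47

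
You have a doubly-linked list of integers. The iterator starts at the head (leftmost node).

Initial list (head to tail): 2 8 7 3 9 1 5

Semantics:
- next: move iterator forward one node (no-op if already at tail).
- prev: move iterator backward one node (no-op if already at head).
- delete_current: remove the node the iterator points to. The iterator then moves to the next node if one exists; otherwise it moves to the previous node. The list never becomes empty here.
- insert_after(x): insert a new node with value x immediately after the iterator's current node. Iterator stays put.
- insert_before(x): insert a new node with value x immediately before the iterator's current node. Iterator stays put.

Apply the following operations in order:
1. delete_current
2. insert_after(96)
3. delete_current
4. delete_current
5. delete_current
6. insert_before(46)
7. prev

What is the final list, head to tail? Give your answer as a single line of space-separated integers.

After 1 (delete_current): list=[8, 7, 3, 9, 1, 5] cursor@8
After 2 (insert_after(96)): list=[8, 96, 7, 3, 9, 1, 5] cursor@8
After 3 (delete_current): list=[96, 7, 3, 9, 1, 5] cursor@96
After 4 (delete_current): list=[7, 3, 9, 1, 5] cursor@7
After 5 (delete_current): list=[3, 9, 1, 5] cursor@3
After 6 (insert_before(46)): list=[46, 3, 9, 1, 5] cursor@3
After 7 (prev): list=[46, 3, 9, 1, 5] cursor@46

Answer: 46 3 9 1 5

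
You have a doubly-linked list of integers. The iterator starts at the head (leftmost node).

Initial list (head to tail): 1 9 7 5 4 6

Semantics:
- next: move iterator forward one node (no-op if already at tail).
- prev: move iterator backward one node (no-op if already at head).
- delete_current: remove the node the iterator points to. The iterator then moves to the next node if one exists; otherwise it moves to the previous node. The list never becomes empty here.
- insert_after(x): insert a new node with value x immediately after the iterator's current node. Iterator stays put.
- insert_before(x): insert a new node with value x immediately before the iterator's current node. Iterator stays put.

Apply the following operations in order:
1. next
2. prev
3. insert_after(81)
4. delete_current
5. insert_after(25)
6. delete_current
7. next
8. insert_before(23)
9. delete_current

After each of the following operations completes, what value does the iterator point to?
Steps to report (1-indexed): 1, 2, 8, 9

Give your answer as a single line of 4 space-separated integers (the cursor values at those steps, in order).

Answer: 9 1 9 7

Derivation:
After 1 (next): list=[1, 9, 7, 5, 4, 6] cursor@9
After 2 (prev): list=[1, 9, 7, 5, 4, 6] cursor@1
After 3 (insert_after(81)): list=[1, 81, 9, 7, 5, 4, 6] cursor@1
After 4 (delete_current): list=[81, 9, 7, 5, 4, 6] cursor@81
After 5 (insert_after(25)): list=[81, 25, 9, 7, 5, 4, 6] cursor@81
After 6 (delete_current): list=[25, 9, 7, 5, 4, 6] cursor@25
After 7 (next): list=[25, 9, 7, 5, 4, 6] cursor@9
After 8 (insert_before(23)): list=[25, 23, 9, 7, 5, 4, 6] cursor@9
After 9 (delete_current): list=[25, 23, 7, 5, 4, 6] cursor@7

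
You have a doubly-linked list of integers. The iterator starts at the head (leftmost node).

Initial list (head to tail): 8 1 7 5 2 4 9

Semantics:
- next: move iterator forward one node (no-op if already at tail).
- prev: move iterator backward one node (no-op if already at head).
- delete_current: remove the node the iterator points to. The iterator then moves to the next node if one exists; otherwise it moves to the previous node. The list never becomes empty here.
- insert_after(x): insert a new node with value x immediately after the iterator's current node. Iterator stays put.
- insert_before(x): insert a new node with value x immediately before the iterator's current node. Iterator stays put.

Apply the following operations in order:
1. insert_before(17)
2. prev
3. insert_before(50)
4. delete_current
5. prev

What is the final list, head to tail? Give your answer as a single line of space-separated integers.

Answer: 50 8 1 7 5 2 4 9

Derivation:
After 1 (insert_before(17)): list=[17, 8, 1, 7, 5, 2, 4, 9] cursor@8
After 2 (prev): list=[17, 8, 1, 7, 5, 2, 4, 9] cursor@17
After 3 (insert_before(50)): list=[50, 17, 8, 1, 7, 5, 2, 4, 9] cursor@17
After 4 (delete_current): list=[50, 8, 1, 7, 5, 2, 4, 9] cursor@8
After 5 (prev): list=[50, 8, 1, 7, 5, 2, 4, 9] cursor@50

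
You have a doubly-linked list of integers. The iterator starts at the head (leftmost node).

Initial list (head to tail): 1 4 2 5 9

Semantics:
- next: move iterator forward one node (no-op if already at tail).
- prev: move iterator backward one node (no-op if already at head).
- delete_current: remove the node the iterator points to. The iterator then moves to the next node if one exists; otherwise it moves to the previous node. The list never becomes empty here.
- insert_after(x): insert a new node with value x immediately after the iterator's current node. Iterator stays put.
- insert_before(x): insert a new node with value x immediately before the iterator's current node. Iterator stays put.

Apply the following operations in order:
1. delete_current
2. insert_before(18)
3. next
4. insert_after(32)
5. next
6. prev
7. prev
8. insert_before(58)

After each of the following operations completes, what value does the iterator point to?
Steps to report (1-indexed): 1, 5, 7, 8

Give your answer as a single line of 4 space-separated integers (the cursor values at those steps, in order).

Answer: 4 32 4 4

Derivation:
After 1 (delete_current): list=[4, 2, 5, 9] cursor@4
After 2 (insert_before(18)): list=[18, 4, 2, 5, 9] cursor@4
After 3 (next): list=[18, 4, 2, 5, 9] cursor@2
After 4 (insert_after(32)): list=[18, 4, 2, 32, 5, 9] cursor@2
After 5 (next): list=[18, 4, 2, 32, 5, 9] cursor@32
After 6 (prev): list=[18, 4, 2, 32, 5, 9] cursor@2
After 7 (prev): list=[18, 4, 2, 32, 5, 9] cursor@4
After 8 (insert_before(58)): list=[18, 58, 4, 2, 32, 5, 9] cursor@4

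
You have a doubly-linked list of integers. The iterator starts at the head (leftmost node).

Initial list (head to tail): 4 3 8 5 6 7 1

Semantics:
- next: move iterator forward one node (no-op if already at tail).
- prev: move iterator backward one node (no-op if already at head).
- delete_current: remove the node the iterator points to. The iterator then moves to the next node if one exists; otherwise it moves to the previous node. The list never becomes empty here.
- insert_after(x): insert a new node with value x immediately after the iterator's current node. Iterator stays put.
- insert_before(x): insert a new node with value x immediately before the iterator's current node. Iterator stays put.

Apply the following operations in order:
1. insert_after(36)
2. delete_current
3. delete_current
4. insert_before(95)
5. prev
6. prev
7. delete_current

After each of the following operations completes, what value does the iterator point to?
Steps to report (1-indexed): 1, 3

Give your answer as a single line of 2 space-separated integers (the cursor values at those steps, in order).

After 1 (insert_after(36)): list=[4, 36, 3, 8, 5, 6, 7, 1] cursor@4
After 2 (delete_current): list=[36, 3, 8, 5, 6, 7, 1] cursor@36
After 3 (delete_current): list=[3, 8, 5, 6, 7, 1] cursor@3
After 4 (insert_before(95)): list=[95, 3, 8, 5, 6, 7, 1] cursor@3
After 5 (prev): list=[95, 3, 8, 5, 6, 7, 1] cursor@95
After 6 (prev): list=[95, 3, 8, 5, 6, 7, 1] cursor@95
After 7 (delete_current): list=[3, 8, 5, 6, 7, 1] cursor@3

Answer: 4 3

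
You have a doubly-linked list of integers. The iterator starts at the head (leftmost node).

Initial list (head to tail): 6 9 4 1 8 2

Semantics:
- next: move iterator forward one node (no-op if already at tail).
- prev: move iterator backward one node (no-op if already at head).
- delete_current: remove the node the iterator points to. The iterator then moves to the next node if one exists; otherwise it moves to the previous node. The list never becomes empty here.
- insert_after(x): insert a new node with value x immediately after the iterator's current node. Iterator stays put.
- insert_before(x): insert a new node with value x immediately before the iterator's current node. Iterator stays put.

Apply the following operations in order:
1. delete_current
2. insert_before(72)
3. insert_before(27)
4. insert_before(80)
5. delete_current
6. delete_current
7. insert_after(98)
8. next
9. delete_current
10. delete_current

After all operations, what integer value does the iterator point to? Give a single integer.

Answer: 2

Derivation:
After 1 (delete_current): list=[9, 4, 1, 8, 2] cursor@9
After 2 (insert_before(72)): list=[72, 9, 4, 1, 8, 2] cursor@9
After 3 (insert_before(27)): list=[72, 27, 9, 4, 1, 8, 2] cursor@9
After 4 (insert_before(80)): list=[72, 27, 80, 9, 4, 1, 8, 2] cursor@9
After 5 (delete_current): list=[72, 27, 80, 4, 1, 8, 2] cursor@4
After 6 (delete_current): list=[72, 27, 80, 1, 8, 2] cursor@1
After 7 (insert_after(98)): list=[72, 27, 80, 1, 98, 8, 2] cursor@1
After 8 (next): list=[72, 27, 80, 1, 98, 8, 2] cursor@98
After 9 (delete_current): list=[72, 27, 80, 1, 8, 2] cursor@8
After 10 (delete_current): list=[72, 27, 80, 1, 2] cursor@2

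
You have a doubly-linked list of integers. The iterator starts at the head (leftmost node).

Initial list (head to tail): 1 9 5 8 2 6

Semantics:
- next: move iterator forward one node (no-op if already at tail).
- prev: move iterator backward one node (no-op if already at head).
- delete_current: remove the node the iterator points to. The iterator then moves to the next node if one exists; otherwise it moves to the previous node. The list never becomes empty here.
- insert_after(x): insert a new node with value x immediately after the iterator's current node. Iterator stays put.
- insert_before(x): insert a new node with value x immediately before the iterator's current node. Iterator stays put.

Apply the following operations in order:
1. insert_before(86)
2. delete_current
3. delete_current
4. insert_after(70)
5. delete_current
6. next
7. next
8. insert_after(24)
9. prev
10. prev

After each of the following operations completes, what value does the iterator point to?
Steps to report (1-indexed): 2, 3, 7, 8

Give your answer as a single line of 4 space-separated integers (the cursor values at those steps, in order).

After 1 (insert_before(86)): list=[86, 1, 9, 5, 8, 2, 6] cursor@1
After 2 (delete_current): list=[86, 9, 5, 8, 2, 6] cursor@9
After 3 (delete_current): list=[86, 5, 8, 2, 6] cursor@5
After 4 (insert_after(70)): list=[86, 5, 70, 8, 2, 6] cursor@5
After 5 (delete_current): list=[86, 70, 8, 2, 6] cursor@70
After 6 (next): list=[86, 70, 8, 2, 6] cursor@8
After 7 (next): list=[86, 70, 8, 2, 6] cursor@2
After 8 (insert_after(24)): list=[86, 70, 8, 2, 24, 6] cursor@2
After 9 (prev): list=[86, 70, 8, 2, 24, 6] cursor@8
After 10 (prev): list=[86, 70, 8, 2, 24, 6] cursor@70

Answer: 9 5 2 2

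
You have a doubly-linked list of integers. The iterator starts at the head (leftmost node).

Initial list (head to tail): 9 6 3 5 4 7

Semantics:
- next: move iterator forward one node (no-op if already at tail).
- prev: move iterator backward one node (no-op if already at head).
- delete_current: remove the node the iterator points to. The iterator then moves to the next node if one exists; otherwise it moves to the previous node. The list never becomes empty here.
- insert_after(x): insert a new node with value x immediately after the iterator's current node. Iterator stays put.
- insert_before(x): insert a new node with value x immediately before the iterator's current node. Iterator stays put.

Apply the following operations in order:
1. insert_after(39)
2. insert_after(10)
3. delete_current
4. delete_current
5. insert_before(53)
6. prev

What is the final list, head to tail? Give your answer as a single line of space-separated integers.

After 1 (insert_after(39)): list=[9, 39, 6, 3, 5, 4, 7] cursor@9
After 2 (insert_after(10)): list=[9, 10, 39, 6, 3, 5, 4, 7] cursor@9
After 3 (delete_current): list=[10, 39, 6, 3, 5, 4, 7] cursor@10
After 4 (delete_current): list=[39, 6, 3, 5, 4, 7] cursor@39
After 5 (insert_before(53)): list=[53, 39, 6, 3, 5, 4, 7] cursor@39
After 6 (prev): list=[53, 39, 6, 3, 5, 4, 7] cursor@53

Answer: 53 39 6 3 5 4 7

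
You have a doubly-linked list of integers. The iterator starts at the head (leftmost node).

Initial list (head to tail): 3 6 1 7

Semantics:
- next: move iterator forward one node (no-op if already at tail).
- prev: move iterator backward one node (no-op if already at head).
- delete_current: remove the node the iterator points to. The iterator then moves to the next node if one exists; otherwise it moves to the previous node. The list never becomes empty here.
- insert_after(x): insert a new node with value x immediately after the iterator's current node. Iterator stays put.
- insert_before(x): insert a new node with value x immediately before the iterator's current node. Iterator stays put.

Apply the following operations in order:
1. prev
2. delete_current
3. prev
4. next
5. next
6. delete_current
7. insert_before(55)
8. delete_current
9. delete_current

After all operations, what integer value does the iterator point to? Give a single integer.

Answer: 6

Derivation:
After 1 (prev): list=[3, 6, 1, 7] cursor@3
After 2 (delete_current): list=[6, 1, 7] cursor@6
After 3 (prev): list=[6, 1, 7] cursor@6
After 4 (next): list=[6, 1, 7] cursor@1
After 5 (next): list=[6, 1, 7] cursor@7
After 6 (delete_current): list=[6, 1] cursor@1
After 7 (insert_before(55)): list=[6, 55, 1] cursor@1
After 8 (delete_current): list=[6, 55] cursor@55
After 9 (delete_current): list=[6] cursor@6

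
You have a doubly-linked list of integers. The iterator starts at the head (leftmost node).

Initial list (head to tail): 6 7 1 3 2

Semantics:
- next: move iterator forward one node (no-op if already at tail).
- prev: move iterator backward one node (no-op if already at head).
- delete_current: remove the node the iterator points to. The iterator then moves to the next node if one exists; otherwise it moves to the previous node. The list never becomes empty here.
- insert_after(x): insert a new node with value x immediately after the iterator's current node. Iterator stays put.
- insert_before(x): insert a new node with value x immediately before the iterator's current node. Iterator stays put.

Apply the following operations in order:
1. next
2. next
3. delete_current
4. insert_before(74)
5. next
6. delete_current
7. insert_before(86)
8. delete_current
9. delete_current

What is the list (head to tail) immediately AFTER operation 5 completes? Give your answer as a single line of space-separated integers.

Answer: 6 7 74 3 2

Derivation:
After 1 (next): list=[6, 7, 1, 3, 2] cursor@7
After 2 (next): list=[6, 7, 1, 3, 2] cursor@1
After 3 (delete_current): list=[6, 7, 3, 2] cursor@3
After 4 (insert_before(74)): list=[6, 7, 74, 3, 2] cursor@3
After 5 (next): list=[6, 7, 74, 3, 2] cursor@2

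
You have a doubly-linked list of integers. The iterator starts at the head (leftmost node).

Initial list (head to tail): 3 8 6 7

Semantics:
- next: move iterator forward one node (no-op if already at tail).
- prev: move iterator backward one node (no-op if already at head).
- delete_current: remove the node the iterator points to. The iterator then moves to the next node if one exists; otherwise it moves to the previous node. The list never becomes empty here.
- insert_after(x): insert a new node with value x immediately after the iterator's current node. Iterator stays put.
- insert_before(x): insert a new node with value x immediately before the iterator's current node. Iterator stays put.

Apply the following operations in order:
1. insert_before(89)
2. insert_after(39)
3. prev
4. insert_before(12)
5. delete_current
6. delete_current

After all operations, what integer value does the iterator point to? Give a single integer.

After 1 (insert_before(89)): list=[89, 3, 8, 6, 7] cursor@3
After 2 (insert_after(39)): list=[89, 3, 39, 8, 6, 7] cursor@3
After 3 (prev): list=[89, 3, 39, 8, 6, 7] cursor@89
After 4 (insert_before(12)): list=[12, 89, 3, 39, 8, 6, 7] cursor@89
After 5 (delete_current): list=[12, 3, 39, 8, 6, 7] cursor@3
After 6 (delete_current): list=[12, 39, 8, 6, 7] cursor@39

Answer: 39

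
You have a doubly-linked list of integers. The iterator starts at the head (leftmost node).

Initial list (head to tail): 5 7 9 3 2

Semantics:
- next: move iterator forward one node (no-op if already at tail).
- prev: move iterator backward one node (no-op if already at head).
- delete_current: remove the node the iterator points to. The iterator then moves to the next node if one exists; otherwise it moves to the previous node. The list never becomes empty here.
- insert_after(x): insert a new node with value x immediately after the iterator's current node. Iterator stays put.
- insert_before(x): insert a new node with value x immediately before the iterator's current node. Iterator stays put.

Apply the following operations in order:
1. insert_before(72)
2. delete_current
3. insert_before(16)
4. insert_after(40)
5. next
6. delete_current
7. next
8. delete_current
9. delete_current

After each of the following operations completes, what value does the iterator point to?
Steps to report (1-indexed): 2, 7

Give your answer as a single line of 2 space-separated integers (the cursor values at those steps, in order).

Answer: 7 3

Derivation:
After 1 (insert_before(72)): list=[72, 5, 7, 9, 3, 2] cursor@5
After 2 (delete_current): list=[72, 7, 9, 3, 2] cursor@7
After 3 (insert_before(16)): list=[72, 16, 7, 9, 3, 2] cursor@7
After 4 (insert_after(40)): list=[72, 16, 7, 40, 9, 3, 2] cursor@7
After 5 (next): list=[72, 16, 7, 40, 9, 3, 2] cursor@40
After 6 (delete_current): list=[72, 16, 7, 9, 3, 2] cursor@9
After 7 (next): list=[72, 16, 7, 9, 3, 2] cursor@3
After 8 (delete_current): list=[72, 16, 7, 9, 2] cursor@2
After 9 (delete_current): list=[72, 16, 7, 9] cursor@9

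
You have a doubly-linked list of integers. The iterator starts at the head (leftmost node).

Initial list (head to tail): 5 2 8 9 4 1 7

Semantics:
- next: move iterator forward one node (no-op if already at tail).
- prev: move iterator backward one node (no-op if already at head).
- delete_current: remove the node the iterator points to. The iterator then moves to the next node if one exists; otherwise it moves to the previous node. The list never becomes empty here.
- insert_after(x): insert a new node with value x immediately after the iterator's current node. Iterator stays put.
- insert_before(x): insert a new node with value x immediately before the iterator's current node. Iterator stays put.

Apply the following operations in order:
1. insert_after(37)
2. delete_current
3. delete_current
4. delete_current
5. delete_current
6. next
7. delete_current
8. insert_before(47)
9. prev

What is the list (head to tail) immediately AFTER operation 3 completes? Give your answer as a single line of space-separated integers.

Answer: 2 8 9 4 1 7

Derivation:
After 1 (insert_after(37)): list=[5, 37, 2, 8, 9, 4, 1, 7] cursor@5
After 2 (delete_current): list=[37, 2, 8, 9, 4, 1, 7] cursor@37
After 3 (delete_current): list=[2, 8, 9, 4, 1, 7] cursor@2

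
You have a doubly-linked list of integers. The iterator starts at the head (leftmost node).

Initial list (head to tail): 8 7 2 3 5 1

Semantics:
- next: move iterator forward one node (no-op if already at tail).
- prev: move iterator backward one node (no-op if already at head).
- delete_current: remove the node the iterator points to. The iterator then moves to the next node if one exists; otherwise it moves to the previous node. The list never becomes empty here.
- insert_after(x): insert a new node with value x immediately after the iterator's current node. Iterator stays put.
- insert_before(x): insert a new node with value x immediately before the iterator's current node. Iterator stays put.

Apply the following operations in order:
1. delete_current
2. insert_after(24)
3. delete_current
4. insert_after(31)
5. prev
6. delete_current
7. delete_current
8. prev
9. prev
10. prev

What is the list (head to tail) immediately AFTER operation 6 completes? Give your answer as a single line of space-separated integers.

After 1 (delete_current): list=[7, 2, 3, 5, 1] cursor@7
After 2 (insert_after(24)): list=[7, 24, 2, 3, 5, 1] cursor@7
After 3 (delete_current): list=[24, 2, 3, 5, 1] cursor@24
After 4 (insert_after(31)): list=[24, 31, 2, 3, 5, 1] cursor@24
After 5 (prev): list=[24, 31, 2, 3, 5, 1] cursor@24
After 6 (delete_current): list=[31, 2, 3, 5, 1] cursor@31

Answer: 31 2 3 5 1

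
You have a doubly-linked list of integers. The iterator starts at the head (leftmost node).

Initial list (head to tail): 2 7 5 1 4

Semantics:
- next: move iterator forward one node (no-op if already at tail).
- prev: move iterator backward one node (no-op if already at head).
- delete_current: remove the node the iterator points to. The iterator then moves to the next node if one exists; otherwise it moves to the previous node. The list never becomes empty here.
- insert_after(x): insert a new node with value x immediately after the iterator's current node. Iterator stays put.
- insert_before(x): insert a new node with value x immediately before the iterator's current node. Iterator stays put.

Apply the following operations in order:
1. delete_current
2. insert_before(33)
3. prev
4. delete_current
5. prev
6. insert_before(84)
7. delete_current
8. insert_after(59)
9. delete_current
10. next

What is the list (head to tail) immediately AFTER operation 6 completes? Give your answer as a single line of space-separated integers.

Answer: 84 7 5 1 4

Derivation:
After 1 (delete_current): list=[7, 5, 1, 4] cursor@7
After 2 (insert_before(33)): list=[33, 7, 5, 1, 4] cursor@7
After 3 (prev): list=[33, 7, 5, 1, 4] cursor@33
After 4 (delete_current): list=[7, 5, 1, 4] cursor@7
After 5 (prev): list=[7, 5, 1, 4] cursor@7
After 6 (insert_before(84)): list=[84, 7, 5, 1, 4] cursor@7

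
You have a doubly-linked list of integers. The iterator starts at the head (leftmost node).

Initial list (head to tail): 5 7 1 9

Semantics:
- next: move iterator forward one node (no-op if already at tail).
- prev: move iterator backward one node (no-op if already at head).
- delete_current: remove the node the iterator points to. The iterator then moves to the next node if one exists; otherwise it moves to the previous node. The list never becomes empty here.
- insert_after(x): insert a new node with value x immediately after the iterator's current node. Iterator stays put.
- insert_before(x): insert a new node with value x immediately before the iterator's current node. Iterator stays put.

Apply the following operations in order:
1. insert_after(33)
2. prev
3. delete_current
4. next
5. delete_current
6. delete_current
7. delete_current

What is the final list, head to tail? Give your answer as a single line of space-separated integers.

Answer: 33

Derivation:
After 1 (insert_after(33)): list=[5, 33, 7, 1, 9] cursor@5
After 2 (prev): list=[5, 33, 7, 1, 9] cursor@5
After 3 (delete_current): list=[33, 7, 1, 9] cursor@33
After 4 (next): list=[33, 7, 1, 9] cursor@7
After 5 (delete_current): list=[33, 1, 9] cursor@1
After 6 (delete_current): list=[33, 9] cursor@9
After 7 (delete_current): list=[33] cursor@33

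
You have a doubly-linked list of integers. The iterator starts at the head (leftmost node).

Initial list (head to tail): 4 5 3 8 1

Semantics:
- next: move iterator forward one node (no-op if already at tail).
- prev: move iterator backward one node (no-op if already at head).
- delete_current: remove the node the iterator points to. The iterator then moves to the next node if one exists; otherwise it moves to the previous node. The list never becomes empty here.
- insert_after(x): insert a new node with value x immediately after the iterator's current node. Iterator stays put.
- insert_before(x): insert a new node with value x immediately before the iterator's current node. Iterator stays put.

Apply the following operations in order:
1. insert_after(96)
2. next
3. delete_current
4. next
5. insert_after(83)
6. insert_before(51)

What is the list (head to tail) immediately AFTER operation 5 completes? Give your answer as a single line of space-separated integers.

Answer: 4 5 3 83 8 1

Derivation:
After 1 (insert_after(96)): list=[4, 96, 5, 3, 8, 1] cursor@4
After 2 (next): list=[4, 96, 5, 3, 8, 1] cursor@96
After 3 (delete_current): list=[4, 5, 3, 8, 1] cursor@5
After 4 (next): list=[4, 5, 3, 8, 1] cursor@3
After 5 (insert_after(83)): list=[4, 5, 3, 83, 8, 1] cursor@3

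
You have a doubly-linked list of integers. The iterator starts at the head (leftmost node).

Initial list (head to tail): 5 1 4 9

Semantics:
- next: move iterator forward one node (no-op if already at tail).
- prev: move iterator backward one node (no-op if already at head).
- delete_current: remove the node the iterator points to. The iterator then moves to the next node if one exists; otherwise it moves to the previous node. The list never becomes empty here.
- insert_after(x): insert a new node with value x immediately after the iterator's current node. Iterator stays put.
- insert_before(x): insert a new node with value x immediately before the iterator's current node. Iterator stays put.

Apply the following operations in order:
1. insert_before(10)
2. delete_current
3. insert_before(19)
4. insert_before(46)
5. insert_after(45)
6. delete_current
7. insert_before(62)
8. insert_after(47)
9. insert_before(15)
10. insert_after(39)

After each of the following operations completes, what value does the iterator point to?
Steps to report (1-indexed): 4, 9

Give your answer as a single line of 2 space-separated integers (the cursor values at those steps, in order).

After 1 (insert_before(10)): list=[10, 5, 1, 4, 9] cursor@5
After 2 (delete_current): list=[10, 1, 4, 9] cursor@1
After 3 (insert_before(19)): list=[10, 19, 1, 4, 9] cursor@1
After 4 (insert_before(46)): list=[10, 19, 46, 1, 4, 9] cursor@1
After 5 (insert_after(45)): list=[10, 19, 46, 1, 45, 4, 9] cursor@1
After 6 (delete_current): list=[10, 19, 46, 45, 4, 9] cursor@45
After 7 (insert_before(62)): list=[10, 19, 46, 62, 45, 4, 9] cursor@45
After 8 (insert_after(47)): list=[10, 19, 46, 62, 45, 47, 4, 9] cursor@45
After 9 (insert_before(15)): list=[10, 19, 46, 62, 15, 45, 47, 4, 9] cursor@45
After 10 (insert_after(39)): list=[10, 19, 46, 62, 15, 45, 39, 47, 4, 9] cursor@45

Answer: 1 45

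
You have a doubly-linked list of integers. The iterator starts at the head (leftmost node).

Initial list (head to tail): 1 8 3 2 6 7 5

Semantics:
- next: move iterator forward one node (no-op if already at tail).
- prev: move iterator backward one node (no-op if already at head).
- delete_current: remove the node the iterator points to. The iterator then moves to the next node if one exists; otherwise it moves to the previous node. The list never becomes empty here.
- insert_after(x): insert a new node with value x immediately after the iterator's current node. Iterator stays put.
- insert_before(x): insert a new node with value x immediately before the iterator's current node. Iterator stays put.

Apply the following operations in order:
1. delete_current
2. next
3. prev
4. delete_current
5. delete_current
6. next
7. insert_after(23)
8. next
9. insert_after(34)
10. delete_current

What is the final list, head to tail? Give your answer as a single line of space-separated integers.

Answer: 2 6 34 7 5

Derivation:
After 1 (delete_current): list=[8, 3, 2, 6, 7, 5] cursor@8
After 2 (next): list=[8, 3, 2, 6, 7, 5] cursor@3
After 3 (prev): list=[8, 3, 2, 6, 7, 5] cursor@8
After 4 (delete_current): list=[3, 2, 6, 7, 5] cursor@3
After 5 (delete_current): list=[2, 6, 7, 5] cursor@2
After 6 (next): list=[2, 6, 7, 5] cursor@6
After 7 (insert_after(23)): list=[2, 6, 23, 7, 5] cursor@6
After 8 (next): list=[2, 6, 23, 7, 5] cursor@23
After 9 (insert_after(34)): list=[2, 6, 23, 34, 7, 5] cursor@23
After 10 (delete_current): list=[2, 6, 34, 7, 5] cursor@34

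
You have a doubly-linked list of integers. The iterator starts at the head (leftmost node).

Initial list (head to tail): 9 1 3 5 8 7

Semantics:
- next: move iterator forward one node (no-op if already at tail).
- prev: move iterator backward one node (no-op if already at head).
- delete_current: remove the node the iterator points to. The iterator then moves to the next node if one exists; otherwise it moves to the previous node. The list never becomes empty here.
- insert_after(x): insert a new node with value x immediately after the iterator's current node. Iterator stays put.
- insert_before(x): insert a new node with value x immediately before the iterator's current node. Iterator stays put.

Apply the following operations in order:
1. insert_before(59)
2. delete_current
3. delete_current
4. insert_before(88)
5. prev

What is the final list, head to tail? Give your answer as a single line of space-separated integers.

After 1 (insert_before(59)): list=[59, 9, 1, 3, 5, 8, 7] cursor@9
After 2 (delete_current): list=[59, 1, 3, 5, 8, 7] cursor@1
After 3 (delete_current): list=[59, 3, 5, 8, 7] cursor@3
After 4 (insert_before(88)): list=[59, 88, 3, 5, 8, 7] cursor@3
After 5 (prev): list=[59, 88, 3, 5, 8, 7] cursor@88

Answer: 59 88 3 5 8 7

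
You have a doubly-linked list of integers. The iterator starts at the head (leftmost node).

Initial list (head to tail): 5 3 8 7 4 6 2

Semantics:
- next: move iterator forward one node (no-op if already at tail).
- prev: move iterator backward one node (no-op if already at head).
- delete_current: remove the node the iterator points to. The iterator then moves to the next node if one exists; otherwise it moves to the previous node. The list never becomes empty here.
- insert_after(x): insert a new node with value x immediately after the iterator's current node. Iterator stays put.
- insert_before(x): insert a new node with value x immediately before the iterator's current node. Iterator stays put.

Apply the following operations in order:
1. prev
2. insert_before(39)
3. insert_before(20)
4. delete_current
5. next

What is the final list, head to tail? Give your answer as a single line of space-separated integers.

After 1 (prev): list=[5, 3, 8, 7, 4, 6, 2] cursor@5
After 2 (insert_before(39)): list=[39, 5, 3, 8, 7, 4, 6, 2] cursor@5
After 3 (insert_before(20)): list=[39, 20, 5, 3, 8, 7, 4, 6, 2] cursor@5
After 4 (delete_current): list=[39, 20, 3, 8, 7, 4, 6, 2] cursor@3
After 5 (next): list=[39, 20, 3, 8, 7, 4, 6, 2] cursor@8

Answer: 39 20 3 8 7 4 6 2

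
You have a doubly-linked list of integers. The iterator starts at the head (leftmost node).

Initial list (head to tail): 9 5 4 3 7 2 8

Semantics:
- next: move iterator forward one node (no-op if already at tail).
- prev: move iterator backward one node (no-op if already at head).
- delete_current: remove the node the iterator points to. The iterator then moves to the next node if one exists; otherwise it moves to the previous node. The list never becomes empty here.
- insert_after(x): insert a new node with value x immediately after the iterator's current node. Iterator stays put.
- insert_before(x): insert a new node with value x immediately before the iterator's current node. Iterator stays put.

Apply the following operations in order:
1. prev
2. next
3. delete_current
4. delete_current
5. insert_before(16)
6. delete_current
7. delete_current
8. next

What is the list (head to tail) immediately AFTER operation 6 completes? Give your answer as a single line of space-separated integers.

Answer: 9 16 7 2 8

Derivation:
After 1 (prev): list=[9, 5, 4, 3, 7, 2, 8] cursor@9
After 2 (next): list=[9, 5, 4, 3, 7, 2, 8] cursor@5
After 3 (delete_current): list=[9, 4, 3, 7, 2, 8] cursor@4
After 4 (delete_current): list=[9, 3, 7, 2, 8] cursor@3
After 5 (insert_before(16)): list=[9, 16, 3, 7, 2, 8] cursor@3
After 6 (delete_current): list=[9, 16, 7, 2, 8] cursor@7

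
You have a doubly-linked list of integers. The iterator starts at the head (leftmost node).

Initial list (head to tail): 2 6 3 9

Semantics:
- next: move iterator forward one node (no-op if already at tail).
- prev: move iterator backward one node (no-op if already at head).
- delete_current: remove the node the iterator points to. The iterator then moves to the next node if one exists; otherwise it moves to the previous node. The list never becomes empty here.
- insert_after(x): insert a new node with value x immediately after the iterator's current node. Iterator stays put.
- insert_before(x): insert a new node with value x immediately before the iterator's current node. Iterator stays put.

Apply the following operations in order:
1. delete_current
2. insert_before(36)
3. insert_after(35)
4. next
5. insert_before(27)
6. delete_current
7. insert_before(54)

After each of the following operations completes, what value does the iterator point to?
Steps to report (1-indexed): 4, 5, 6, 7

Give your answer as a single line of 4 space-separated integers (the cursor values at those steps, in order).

Answer: 35 35 3 3

Derivation:
After 1 (delete_current): list=[6, 3, 9] cursor@6
After 2 (insert_before(36)): list=[36, 6, 3, 9] cursor@6
After 3 (insert_after(35)): list=[36, 6, 35, 3, 9] cursor@6
After 4 (next): list=[36, 6, 35, 3, 9] cursor@35
After 5 (insert_before(27)): list=[36, 6, 27, 35, 3, 9] cursor@35
After 6 (delete_current): list=[36, 6, 27, 3, 9] cursor@3
After 7 (insert_before(54)): list=[36, 6, 27, 54, 3, 9] cursor@3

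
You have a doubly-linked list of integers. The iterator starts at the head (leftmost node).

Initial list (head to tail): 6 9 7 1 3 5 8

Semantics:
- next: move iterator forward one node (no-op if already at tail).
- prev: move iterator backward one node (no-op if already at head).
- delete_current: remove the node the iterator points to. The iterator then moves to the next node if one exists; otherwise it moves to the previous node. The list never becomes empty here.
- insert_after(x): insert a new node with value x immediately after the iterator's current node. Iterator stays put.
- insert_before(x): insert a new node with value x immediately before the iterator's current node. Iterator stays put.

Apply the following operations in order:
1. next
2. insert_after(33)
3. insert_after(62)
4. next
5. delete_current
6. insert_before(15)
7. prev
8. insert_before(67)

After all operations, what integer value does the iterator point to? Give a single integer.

After 1 (next): list=[6, 9, 7, 1, 3, 5, 8] cursor@9
After 2 (insert_after(33)): list=[6, 9, 33, 7, 1, 3, 5, 8] cursor@9
After 3 (insert_after(62)): list=[6, 9, 62, 33, 7, 1, 3, 5, 8] cursor@9
After 4 (next): list=[6, 9, 62, 33, 7, 1, 3, 5, 8] cursor@62
After 5 (delete_current): list=[6, 9, 33, 7, 1, 3, 5, 8] cursor@33
After 6 (insert_before(15)): list=[6, 9, 15, 33, 7, 1, 3, 5, 8] cursor@33
After 7 (prev): list=[6, 9, 15, 33, 7, 1, 3, 5, 8] cursor@15
After 8 (insert_before(67)): list=[6, 9, 67, 15, 33, 7, 1, 3, 5, 8] cursor@15

Answer: 15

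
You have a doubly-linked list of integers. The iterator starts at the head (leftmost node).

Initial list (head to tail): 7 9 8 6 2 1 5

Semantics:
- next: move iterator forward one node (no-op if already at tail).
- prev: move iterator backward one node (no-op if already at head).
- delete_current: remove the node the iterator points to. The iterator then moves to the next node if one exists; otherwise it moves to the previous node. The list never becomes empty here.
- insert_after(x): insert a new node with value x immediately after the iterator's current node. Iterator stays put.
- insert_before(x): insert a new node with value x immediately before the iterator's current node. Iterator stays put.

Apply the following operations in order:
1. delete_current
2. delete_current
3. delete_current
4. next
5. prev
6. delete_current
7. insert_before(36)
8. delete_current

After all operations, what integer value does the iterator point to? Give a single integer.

After 1 (delete_current): list=[9, 8, 6, 2, 1, 5] cursor@9
After 2 (delete_current): list=[8, 6, 2, 1, 5] cursor@8
After 3 (delete_current): list=[6, 2, 1, 5] cursor@6
After 4 (next): list=[6, 2, 1, 5] cursor@2
After 5 (prev): list=[6, 2, 1, 5] cursor@6
After 6 (delete_current): list=[2, 1, 5] cursor@2
After 7 (insert_before(36)): list=[36, 2, 1, 5] cursor@2
After 8 (delete_current): list=[36, 1, 5] cursor@1

Answer: 1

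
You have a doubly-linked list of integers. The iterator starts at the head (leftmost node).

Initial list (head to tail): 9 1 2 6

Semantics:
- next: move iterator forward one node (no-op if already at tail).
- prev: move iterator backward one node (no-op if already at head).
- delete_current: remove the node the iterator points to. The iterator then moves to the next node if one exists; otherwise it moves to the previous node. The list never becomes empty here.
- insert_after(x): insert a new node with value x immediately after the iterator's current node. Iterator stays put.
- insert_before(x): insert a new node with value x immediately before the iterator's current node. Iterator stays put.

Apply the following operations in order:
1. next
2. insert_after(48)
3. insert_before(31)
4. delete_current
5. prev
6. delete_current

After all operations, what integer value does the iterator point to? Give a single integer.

After 1 (next): list=[9, 1, 2, 6] cursor@1
After 2 (insert_after(48)): list=[9, 1, 48, 2, 6] cursor@1
After 3 (insert_before(31)): list=[9, 31, 1, 48, 2, 6] cursor@1
After 4 (delete_current): list=[9, 31, 48, 2, 6] cursor@48
After 5 (prev): list=[9, 31, 48, 2, 6] cursor@31
After 6 (delete_current): list=[9, 48, 2, 6] cursor@48

Answer: 48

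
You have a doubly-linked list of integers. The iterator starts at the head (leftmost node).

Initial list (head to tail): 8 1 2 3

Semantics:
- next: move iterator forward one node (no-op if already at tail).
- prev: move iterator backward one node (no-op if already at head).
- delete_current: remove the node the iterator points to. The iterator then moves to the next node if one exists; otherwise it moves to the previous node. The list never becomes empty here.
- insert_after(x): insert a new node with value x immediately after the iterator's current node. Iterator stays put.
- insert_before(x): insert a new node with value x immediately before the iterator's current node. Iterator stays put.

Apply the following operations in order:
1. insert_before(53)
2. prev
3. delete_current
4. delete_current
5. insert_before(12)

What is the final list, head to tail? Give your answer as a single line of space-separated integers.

Answer: 12 1 2 3

Derivation:
After 1 (insert_before(53)): list=[53, 8, 1, 2, 3] cursor@8
After 2 (prev): list=[53, 8, 1, 2, 3] cursor@53
After 3 (delete_current): list=[8, 1, 2, 3] cursor@8
After 4 (delete_current): list=[1, 2, 3] cursor@1
After 5 (insert_before(12)): list=[12, 1, 2, 3] cursor@1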